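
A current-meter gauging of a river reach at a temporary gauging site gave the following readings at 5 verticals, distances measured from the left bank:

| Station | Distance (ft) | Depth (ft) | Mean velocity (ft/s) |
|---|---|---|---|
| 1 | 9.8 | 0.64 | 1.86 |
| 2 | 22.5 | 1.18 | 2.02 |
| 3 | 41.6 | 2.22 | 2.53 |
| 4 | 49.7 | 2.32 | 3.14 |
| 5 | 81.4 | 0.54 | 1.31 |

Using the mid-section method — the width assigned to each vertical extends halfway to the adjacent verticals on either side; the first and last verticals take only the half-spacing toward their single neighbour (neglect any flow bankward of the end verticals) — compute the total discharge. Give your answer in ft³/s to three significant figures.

w_1 = (22.5 − 9.8)/2 = 6.35 ft; q_1 = 1.86 × 0.64 × 6.35 = 7.559 ft³/s
w_2 = (41.6 − 9.8)/2 = 15.9 ft; q_2 = 2.02 × 1.18 × 15.9 = 37.90 ft³/s
w_3 = (49.7 − 22.5)/2 = 13.6 ft; q_3 = 2.53 × 2.22 × 13.6 = 76.39 ft³/s
w_4 = (81.4 − 41.6)/2 = 19.9 ft; q_4 = 3.14 × 2.32 × 19.9 = 145.0 ft³/s
w_5 = (81.4 − 49.7)/2 = 15.85 ft; q_5 = 1.31 × 0.54 × 15.85 = 11.21 ft³/s
Q = Σ qᵢ = 278.0 ft³/s

278 ft³/s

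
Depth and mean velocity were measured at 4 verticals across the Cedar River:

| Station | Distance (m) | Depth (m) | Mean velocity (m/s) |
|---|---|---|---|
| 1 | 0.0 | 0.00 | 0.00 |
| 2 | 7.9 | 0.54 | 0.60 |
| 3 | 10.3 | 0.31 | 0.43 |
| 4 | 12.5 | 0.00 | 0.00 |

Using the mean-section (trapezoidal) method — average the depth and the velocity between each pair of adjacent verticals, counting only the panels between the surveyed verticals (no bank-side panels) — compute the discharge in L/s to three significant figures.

Panel 1-2: Δb = 7.9 m, d̄ = (0.00+0.54)/2 = 0.27, v̄ = (0.00+0.60)/2 = 0.3 → q = 7.9×0.27×0.3 = 0.6399 m³/s
Panel 2-3: Δb = 2.4 m, d̄ = (0.54+0.31)/2 = 0.425, v̄ = (0.60+0.43)/2 = 0.515 → q = 2.4×0.425×0.515 = 0.5253 m³/s
Panel 3-4: Δb = 2.2 m, d̄ = (0.31+0.00)/2 = 0.155, v̄ = (0.43+0.00)/2 = 0.215 → q = 2.2×0.155×0.215 = 0.07332 m³/s
Q = Σ q = 1.239 m³/s
= 1.239 × 1000 = 1239 L/s

1240 L/s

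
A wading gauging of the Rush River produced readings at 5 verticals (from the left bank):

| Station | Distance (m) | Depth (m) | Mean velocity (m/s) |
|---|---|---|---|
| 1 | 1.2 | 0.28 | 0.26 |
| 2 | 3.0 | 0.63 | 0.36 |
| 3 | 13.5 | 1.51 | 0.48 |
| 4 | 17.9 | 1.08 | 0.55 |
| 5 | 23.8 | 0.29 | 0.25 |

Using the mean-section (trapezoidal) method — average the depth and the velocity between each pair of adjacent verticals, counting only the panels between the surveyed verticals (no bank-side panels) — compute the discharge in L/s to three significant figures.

Panel 1-2: Δb = 1.8 m, d̄ = (0.28+0.63)/2 = 0.455, v̄ = (0.26+0.36)/2 = 0.31 → q = 1.8×0.455×0.31 = 0.2539 m³/s
Panel 2-3: Δb = 10.5 m, d̄ = (0.63+1.51)/2 = 1.07, v̄ = (0.36+0.48)/2 = 0.42 → q = 10.5×1.07×0.42 = 4.719 m³/s
Panel 3-4: Δb = 4.4 m, d̄ = (1.51+1.08)/2 = 1.295, v̄ = (0.48+0.55)/2 = 0.515 → q = 4.4×1.295×0.515 = 2.934 m³/s
Panel 4-5: Δb = 5.9 m, d̄ = (1.08+0.29)/2 = 0.685, v̄ = (0.55+0.25)/2 = 0.4 → q = 5.9×0.685×0.4 = 1.617 m³/s
Q = Σ q = 9.524 m³/s
= 9.524 × 1000 = 9524 L/s

9520 L/s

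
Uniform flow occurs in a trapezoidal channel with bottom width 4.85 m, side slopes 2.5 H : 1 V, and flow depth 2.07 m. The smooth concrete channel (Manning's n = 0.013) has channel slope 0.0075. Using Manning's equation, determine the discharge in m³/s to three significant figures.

164 m³/s

A = (b + z·y)·y = (4.85 + 2.5×2.07)×2.07 = 20.75 m²
P = b + 2y√(1+z²) = 4.85 + 2×2.07×√(1+2.5²) = 16.00 m
R = A/P = 20.75/16.00 = 1.297 m
Q = (1/n)·A·R^(2/3)·S^(1/2) = (1/0.013) × 20.75 × 1.297^(2/3) × 0.0075^(1/2) = 164.4 m³/s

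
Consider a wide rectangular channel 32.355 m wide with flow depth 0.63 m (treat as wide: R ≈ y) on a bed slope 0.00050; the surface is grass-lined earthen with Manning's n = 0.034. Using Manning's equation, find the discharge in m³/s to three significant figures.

A = b·y = 32.355 × 0.63 = 20.38 m²
Wide channel: R ≈ y = 0.63 m
Q = (1/n)·A·R^(2/3)·S^(1/2) = (1/0.034) × 20.38 × 0.6300^(2/3) × 0.00050^(1/2) = 9.852 m³/s

9.85 m³/s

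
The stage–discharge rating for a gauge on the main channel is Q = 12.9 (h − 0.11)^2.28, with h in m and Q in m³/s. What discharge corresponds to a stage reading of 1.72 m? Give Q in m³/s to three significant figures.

38.2 m³/s

Q = 12.9 × (1.72 − 0.11)^2.28 = 12.9 × 1.61^2.28 = 38.21 m³/s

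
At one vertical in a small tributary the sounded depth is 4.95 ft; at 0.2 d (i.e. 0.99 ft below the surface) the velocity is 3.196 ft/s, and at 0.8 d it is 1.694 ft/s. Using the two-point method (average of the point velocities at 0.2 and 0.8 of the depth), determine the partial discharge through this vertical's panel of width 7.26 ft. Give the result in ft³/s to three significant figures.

87.9 ft³/s

v̄ = (3.196 + 1.694) / 2 = 2.445 ft/s
q = v̄ × d × w = 2.445 × 4.95 × 7.26 = 87.87 ft³/s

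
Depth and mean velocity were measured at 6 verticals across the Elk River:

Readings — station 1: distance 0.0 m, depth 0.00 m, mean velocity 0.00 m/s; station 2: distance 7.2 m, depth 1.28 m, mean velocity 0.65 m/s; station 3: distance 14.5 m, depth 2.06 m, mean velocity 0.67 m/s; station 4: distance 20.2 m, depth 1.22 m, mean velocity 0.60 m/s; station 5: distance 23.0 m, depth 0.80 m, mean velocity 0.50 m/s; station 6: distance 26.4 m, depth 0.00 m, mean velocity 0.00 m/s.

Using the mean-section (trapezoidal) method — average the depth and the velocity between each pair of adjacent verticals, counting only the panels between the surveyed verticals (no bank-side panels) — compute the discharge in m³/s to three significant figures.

17.4 m³/s

Panel 1-2: Δb = 7.2 m, d̄ = (0.00+1.28)/2 = 0.64, v̄ = (0.00+0.65)/2 = 0.325 → q = 7.2×0.64×0.325 = 1.498 m³/s
Panel 2-3: Δb = 7.3 m, d̄ = (1.28+2.06)/2 = 1.67, v̄ = (0.65+0.67)/2 = 0.66 → q = 7.3×1.67×0.66 = 8.046 m³/s
Panel 3-4: Δb = 5.7 m, d̄ = (2.06+1.22)/2 = 1.64, v̄ = (0.67+0.60)/2 = 0.635 → q = 5.7×1.64×0.635 = 5.936 m³/s
Panel 4-5: Δb = 2.8 m, d̄ = (1.22+0.80)/2 = 1.01, v̄ = (0.60+0.50)/2 = 0.55 → q = 2.8×1.01×0.55 = 1.555 m³/s
Panel 5-6: Δb = 3.4 m, d̄ = (0.80+0.00)/2 = 0.4, v̄ = (0.50+0.00)/2 = 0.25 → q = 3.4×0.4×0.25 = 0.3400 m³/s
Q = Σ q = 17.38 m³/s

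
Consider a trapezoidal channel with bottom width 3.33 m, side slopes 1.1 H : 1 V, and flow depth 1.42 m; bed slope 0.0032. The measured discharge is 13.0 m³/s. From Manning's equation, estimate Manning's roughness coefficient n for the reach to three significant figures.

0.0286

A = (b + z·y)·y = (3.33 + 1.1×1.42)×1.42 = 6.947 m²
P = b + 2y√(1+z²) = 3.33 + 2×1.42×√(1+1.1²) = 7.552 m
R = A/P = 6.947/7.552 = 0.9198 m
n = (1/Q)·A·R^(2/3)·S^(1/2) = (1/13.0) × 6.947 × 0.9458 × 0.05657 = 0.02859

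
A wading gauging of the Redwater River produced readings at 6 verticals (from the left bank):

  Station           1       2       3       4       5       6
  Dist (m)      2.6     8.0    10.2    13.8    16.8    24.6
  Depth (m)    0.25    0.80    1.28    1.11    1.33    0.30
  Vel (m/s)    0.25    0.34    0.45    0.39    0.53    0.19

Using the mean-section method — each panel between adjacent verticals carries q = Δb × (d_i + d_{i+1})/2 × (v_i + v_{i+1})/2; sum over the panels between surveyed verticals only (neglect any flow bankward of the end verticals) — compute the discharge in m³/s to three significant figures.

7.52 m³/s

Panel 1-2: Δb = 5.4 m, d̄ = (0.25+0.80)/2 = 0.525, v̄ = (0.25+0.34)/2 = 0.295 → q = 5.4×0.525×0.295 = 0.8363 m³/s
Panel 2-3: Δb = 2.2 m, d̄ = (0.80+1.28)/2 = 1.04, v̄ = (0.34+0.45)/2 = 0.395 → q = 2.2×1.04×0.395 = 0.9038 m³/s
Panel 3-4: Δb = 3.6 m, d̄ = (1.28+1.11)/2 = 1.195, v̄ = (0.45+0.39)/2 = 0.42 → q = 3.6×1.195×0.42 = 1.807 m³/s
Panel 4-5: Δb = 3 m, d̄ = (1.11+1.33)/2 = 1.22, v̄ = (0.39+0.53)/2 = 0.46 → q = 3×1.22×0.46 = 1.684 m³/s
Panel 5-6: Δb = 7.8 m, d̄ = (1.33+0.30)/2 = 0.815, v̄ = (0.53+0.19)/2 = 0.36 → q = 7.8×0.815×0.36 = 2.289 m³/s
Q = Σ q = 7.519 m³/s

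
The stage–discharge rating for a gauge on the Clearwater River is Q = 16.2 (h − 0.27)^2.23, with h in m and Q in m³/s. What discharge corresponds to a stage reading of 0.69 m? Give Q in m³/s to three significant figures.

2.34 m³/s

Q = 16.2 × (0.69 − 0.27)^2.23 = 16.2 × 0.42^2.23 = 2.341 m³/s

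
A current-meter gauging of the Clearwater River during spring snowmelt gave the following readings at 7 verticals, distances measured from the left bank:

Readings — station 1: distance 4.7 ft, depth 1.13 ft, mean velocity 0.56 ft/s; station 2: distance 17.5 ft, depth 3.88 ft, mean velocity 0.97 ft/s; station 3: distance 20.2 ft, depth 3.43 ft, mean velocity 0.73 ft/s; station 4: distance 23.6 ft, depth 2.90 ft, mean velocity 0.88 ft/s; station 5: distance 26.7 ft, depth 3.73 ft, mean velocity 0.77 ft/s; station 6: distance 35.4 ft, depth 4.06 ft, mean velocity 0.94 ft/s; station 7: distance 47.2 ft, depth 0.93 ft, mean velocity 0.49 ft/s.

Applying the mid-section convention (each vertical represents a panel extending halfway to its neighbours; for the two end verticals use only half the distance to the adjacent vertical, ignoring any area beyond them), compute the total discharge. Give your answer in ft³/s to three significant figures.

108 ft³/s

w_1 = (17.5 − 4.7)/2 = 6.4 ft; q_1 = 0.56 × 1.13 × 6.4 = 4.050 ft³/s
w_2 = (20.2 − 4.7)/2 = 7.75 ft; q_2 = 0.97 × 3.88 × 7.75 = 29.17 ft³/s
w_3 = (23.6 − 17.5)/2 = 3.05 ft; q_3 = 0.73 × 3.43 × 3.05 = 7.637 ft³/s
w_4 = (26.7 − 20.2)/2 = 3.25 ft; q_4 = 0.88 × 2.90 × 3.25 = 8.294 ft³/s
w_5 = (35.4 − 23.6)/2 = 5.9 ft; q_5 = 0.77 × 3.73 × 5.9 = 16.95 ft³/s
w_6 = (47.2 − 26.7)/2 = 10.25 ft; q_6 = 0.94 × 4.06 × 10.25 = 39.12 ft³/s
w_7 = (47.2 − 35.4)/2 = 5.9 ft; q_7 = 0.49 × 0.93 × 5.9 = 2.689 ft³/s
Q = Σ qᵢ = 107.9 ft³/s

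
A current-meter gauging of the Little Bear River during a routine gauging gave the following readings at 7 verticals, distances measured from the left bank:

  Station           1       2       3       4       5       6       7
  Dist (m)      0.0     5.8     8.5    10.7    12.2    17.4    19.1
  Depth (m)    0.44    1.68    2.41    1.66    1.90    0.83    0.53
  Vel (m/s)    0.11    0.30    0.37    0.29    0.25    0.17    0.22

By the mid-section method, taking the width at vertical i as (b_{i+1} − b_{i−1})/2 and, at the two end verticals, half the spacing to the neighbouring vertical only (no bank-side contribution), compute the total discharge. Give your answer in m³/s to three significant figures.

7.53 m³/s

w_1 = (5.8 − 0.0)/2 = 2.9 m; q_1 = 0.11 × 0.44 × 2.9 = 0.1404 m³/s
w_2 = (8.5 − 0.0)/2 = 4.25 m; q_2 = 0.30 × 1.68 × 4.25 = 2.142 m³/s
w_3 = (10.7 − 5.8)/2 = 2.45 m; q_3 = 0.37 × 2.41 × 2.45 = 2.185 m³/s
w_4 = (12.2 − 8.5)/2 = 1.85 m; q_4 = 0.29 × 1.66 × 1.85 = 0.8906 m³/s
w_5 = (17.4 − 10.7)/2 = 3.35 m; q_5 = 0.25 × 1.90 × 3.35 = 1.591 m³/s
w_6 = (19.1 − 12.2)/2 = 3.45 m; q_6 = 0.17 × 0.83 × 3.45 = 0.4868 m³/s
w_7 = (19.1 − 17.4)/2 = 0.85 m; q_7 = 0.22 × 0.53 × 0.85 = 0.09911 m³/s
Q = Σ qᵢ = 7.535 m³/s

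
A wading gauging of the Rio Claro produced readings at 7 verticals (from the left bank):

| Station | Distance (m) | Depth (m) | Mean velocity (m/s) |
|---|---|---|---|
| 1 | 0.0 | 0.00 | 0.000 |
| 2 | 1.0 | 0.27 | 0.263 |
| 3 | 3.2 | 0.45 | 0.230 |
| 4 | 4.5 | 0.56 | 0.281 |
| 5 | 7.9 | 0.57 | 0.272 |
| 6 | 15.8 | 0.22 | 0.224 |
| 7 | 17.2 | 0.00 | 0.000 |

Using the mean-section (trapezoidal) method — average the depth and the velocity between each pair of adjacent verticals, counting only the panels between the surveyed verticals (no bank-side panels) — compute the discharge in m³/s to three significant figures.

Panel 1-2: Δb = 1 m, d̄ = (0.00+0.27)/2 = 0.135, v̄ = (0.000+0.263)/2 = 0.1315 → q = 1×0.135×0.1315 = 0.01775 m³/s
Panel 2-3: Δb = 2.2 m, d̄ = (0.27+0.45)/2 = 0.36, v̄ = (0.263+0.230)/2 = 0.2465 → q = 2.2×0.36×0.2465 = 0.1952 m³/s
Panel 3-4: Δb = 1.3 m, d̄ = (0.45+0.56)/2 = 0.505, v̄ = (0.230+0.281)/2 = 0.2555 → q = 1.3×0.505×0.2555 = 0.1677 m³/s
Panel 4-5: Δb = 3.4 m, d̄ = (0.56+0.57)/2 = 0.565, v̄ = (0.281+0.272)/2 = 0.2765 → q = 3.4×0.565×0.2765 = 0.5312 m³/s
Panel 5-6: Δb = 7.9 m, d̄ = (0.57+0.22)/2 = 0.395, v̄ = (0.272+0.224)/2 = 0.248 → q = 7.9×0.395×0.248 = 0.7739 m³/s
Panel 6-7: Δb = 1.4 m, d̄ = (0.22+0.00)/2 = 0.11, v̄ = (0.224+0.000)/2 = 0.112 → q = 1.4×0.11×0.112 = 0.01725 m³/s
Q = Σ q = 1.703 m³/s

1.70 m³/s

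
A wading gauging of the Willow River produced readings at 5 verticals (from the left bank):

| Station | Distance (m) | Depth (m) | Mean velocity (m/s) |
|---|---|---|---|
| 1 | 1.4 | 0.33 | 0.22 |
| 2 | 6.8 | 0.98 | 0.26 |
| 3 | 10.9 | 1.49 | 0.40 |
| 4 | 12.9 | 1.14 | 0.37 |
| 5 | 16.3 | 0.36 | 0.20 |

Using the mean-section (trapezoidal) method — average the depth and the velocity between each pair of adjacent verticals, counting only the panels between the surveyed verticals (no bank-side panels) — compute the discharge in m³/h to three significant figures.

15300 m³/h

Panel 1-2: Δb = 5.4 m, d̄ = (0.33+0.98)/2 = 0.655, v̄ = (0.22+0.26)/2 = 0.24 → q = 5.4×0.655×0.24 = 0.8489 m³/s
Panel 2-3: Δb = 4.1 m, d̄ = (0.98+1.49)/2 = 1.235, v̄ = (0.26+0.40)/2 = 0.33 → q = 4.1×1.235×0.33 = 1.671 m³/s
Panel 3-4: Δb = 2 m, d̄ = (1.49+1.14)/2 = 1.315, v̄ = (0.40+0.37)/2 = 0.385 → q = 2×1.315×0.385 = 1.013 m³/s
Panel 4-5: Δb = 3.4 m, d̄ = (1.14+0.36)/2 = 0.75, v̄ = (0.37+0.20)/2 = 0.285 → q = 3.4×0.75×0.285 = 0.7268 m³/s
Q = Σ q = 4.259 m³/s
= 4.259 × 3600 = 15330 m³/h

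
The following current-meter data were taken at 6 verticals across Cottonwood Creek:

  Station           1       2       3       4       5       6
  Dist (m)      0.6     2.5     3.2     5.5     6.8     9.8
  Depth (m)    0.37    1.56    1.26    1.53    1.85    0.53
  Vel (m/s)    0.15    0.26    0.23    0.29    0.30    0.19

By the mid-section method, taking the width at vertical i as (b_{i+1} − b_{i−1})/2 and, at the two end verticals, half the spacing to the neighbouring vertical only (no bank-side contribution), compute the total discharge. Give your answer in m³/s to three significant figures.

3.16 m³/s

w_1 = (2.5 − 0.6)/2 = 0.95 m; q_1 = 0.15 × 0.37 × 0.95 = 0.05273 m³/s
w_2 = (3.2 − 0.6)/2 = 1.3 m; q_2 = 0.26 × 1.56 × 1.3 = 0.5273 m³/s
w_3 = (5.5 − 2.5)/2 = 1.5 m; q_3 = 0.23 × 1.26 × 1.5 = 0.4347 m³/s
w_4 = (6.8 − 3.2)/2 = 1.8 m; q_4 = 0.29 × 1.53 × 1.8 = 0.7987 m³/s
w_5 = (9.8 − 5.5)/2 = 2.15 m; q_5 = 0.30 × 1.85 × 2.15 = 1.193 m³/s
w_6 = (9.8 − 6.8)/2 = 1.5 m; q_6 = 0.19 × 0.53 × 1.5 = 0.1511 m³/s
Q = Σ qᵢ = 3.158 m³/s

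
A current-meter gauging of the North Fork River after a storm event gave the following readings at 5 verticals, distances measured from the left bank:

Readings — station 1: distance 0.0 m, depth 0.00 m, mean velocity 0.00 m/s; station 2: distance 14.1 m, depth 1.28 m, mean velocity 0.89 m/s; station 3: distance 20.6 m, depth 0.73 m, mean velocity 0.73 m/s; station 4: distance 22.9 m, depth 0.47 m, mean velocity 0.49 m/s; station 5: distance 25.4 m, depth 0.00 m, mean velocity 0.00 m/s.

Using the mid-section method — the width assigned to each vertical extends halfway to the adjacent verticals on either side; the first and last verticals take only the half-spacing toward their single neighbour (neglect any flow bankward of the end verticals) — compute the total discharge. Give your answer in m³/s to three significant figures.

14.6 m³/s

w_2 = (20.6 − 0.0)/2 = 10.3 m; q_2 = 0.89 × 1.28 × 10.3 = 11.73 m³/s
w_3 = (22.9 − 14.1)/2 = 4.4 m; q_3 = 0.73 × 0.73 × 4.4 = 2.345 m³/s
w_4 = (25.4 − 20.6)/2 = 2.4 m; q_4 = 0.49 × 0.47 × 2.4 = 0.5527 m³/s
Stations 1, 5 contribute zero (depth or velocity is 0).
Q = Σ qᵢ = 14.63 m³/s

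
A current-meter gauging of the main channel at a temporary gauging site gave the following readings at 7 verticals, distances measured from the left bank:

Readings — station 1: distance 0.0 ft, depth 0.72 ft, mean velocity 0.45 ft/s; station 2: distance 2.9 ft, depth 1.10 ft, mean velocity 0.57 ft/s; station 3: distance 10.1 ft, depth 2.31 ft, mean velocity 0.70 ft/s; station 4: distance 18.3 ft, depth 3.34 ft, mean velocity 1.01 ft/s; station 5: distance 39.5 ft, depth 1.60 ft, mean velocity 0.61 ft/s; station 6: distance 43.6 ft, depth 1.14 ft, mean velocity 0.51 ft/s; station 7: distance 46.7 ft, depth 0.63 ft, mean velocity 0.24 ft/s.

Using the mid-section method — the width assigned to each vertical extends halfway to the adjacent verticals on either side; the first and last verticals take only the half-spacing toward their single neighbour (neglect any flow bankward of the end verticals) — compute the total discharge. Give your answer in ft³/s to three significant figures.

80.3 ft³/s

w_1 = (2.9 − 0.0)/2 = 1.45 ft; q_1 = 0.45 × 0.72 × 1.45 = 0.4698 ft³/s
w_2 = (10.1 − 0.0)/2 = 5.05 ft; q_2 = 0.57 × 1.10 × 5.05 = 3.166 ft³/s
w_3 = (18.3 − 2.9)/2 = 7.7 ft; q_3 = 0.70 × 2.31 × 7.7 = 12.45 ft³/s
w_4 = (39.5 − 10.1)/2 = 14.7 ft; q_4 = 1.01 × 3.34 × 14.7 = 49.59 ft³/s
w_5 = (43.6 − 18.3)/2 = 12.65 ft; q_5 = 0.61 × 1.60 × 12.65 = 12.35 ft³/s
w_6 = (46.7 − 39.5)/2 = 3.6 ft; q_6 = 0.51 × 1.14 × 3.6 = 2.093 ft³/s
w_7 = (46.7 − 43.6)/2 = 1.55 ft; q_7 = 0.24 × 0.63 × 1.55 = 0.2344 ft³/s
Q = Σ qᵢ = 80.35 ft³/s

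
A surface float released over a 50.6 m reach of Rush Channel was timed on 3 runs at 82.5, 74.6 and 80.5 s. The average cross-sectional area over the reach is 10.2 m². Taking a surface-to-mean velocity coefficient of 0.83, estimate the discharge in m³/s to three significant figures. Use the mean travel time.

t̄ = (82.5 + 74.6 + 80.5) / 3 = 79.2 s
v_surface = L / t̄ = 50.6 / 79.2 = 0.6389 m/s
v_mean = 0.83 × 0.6389 = 0.5303 m/s
Q = A × v_mean = 10.2 × 0.5303 = 5.409 m³/s

5.41 m³/s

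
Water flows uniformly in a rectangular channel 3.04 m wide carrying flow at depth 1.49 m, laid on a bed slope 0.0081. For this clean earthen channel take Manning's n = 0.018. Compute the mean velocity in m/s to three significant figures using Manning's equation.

A = b·y = 3.04 × 1.49 = 4.530 m²
P = b + 2y = 3.04 + 2×1.49 = 6.020 m
R = A/P = 4.530/6.020 = 0.7524 m
Q = (1/n)·A·R^(2/3)·S^(1/2) = (1/0.018) × 4.530 × 0.7524^(2/3) × 0.0081^(1/2) = 18.74 m³/s
V = Q/A = 18.74/4.530 = 4.136 m/s

4.14 m/s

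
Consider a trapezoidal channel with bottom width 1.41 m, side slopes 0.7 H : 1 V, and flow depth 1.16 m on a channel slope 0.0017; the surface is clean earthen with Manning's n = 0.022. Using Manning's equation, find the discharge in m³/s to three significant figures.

3.47 m³/s

A = (b + z·y)·y = (1.41 + 0.7×1.16)×1.16 = 2.578 m²
P = b + 2y√(1+z²) = 1.41 + 2×1.16×√(1+0.7²) = 4.242 m
R = A/P = 2.578/4.242 = 0.6076 m
Q = (1/n)·A·R^(2/3)·S^(1/2) = (1/0.022) × 2.578 × 0.6076^(2/3) × 0.0017^(1/2) = 3.465 m³/s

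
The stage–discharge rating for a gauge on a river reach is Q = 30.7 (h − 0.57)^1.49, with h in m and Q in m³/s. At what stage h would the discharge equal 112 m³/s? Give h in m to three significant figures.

h − h₀ = (Q/C)^(1/b) = (112/30.7)^(1/1.49) = 2.384 m
h = 0.57 + 2.384 = 2.954 m

2.95 m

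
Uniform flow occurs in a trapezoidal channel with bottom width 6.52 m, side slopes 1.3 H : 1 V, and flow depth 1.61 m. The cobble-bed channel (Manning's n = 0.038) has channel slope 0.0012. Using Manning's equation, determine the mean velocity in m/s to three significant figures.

1.02 m/s

A = (b + z·y)·y = (6.52 + 1.3×1.61)×1.61 = 13.87 m²
P = b + 2y√(1+z²) = 6.52 + 2×1.61×√(1+1.3²) = 11.80 m
R = A/P = 13.87/11.80 = 1.175 m
Q = (1/n)·A·R^(2/3)·S^(1/2) = (1/0.038) × 13.87 × 1.175^(2/3) × 0.0012^(1/2) = 14.08 m³/s
V = Q/A = 14.08/13.87 = 1.015 m/s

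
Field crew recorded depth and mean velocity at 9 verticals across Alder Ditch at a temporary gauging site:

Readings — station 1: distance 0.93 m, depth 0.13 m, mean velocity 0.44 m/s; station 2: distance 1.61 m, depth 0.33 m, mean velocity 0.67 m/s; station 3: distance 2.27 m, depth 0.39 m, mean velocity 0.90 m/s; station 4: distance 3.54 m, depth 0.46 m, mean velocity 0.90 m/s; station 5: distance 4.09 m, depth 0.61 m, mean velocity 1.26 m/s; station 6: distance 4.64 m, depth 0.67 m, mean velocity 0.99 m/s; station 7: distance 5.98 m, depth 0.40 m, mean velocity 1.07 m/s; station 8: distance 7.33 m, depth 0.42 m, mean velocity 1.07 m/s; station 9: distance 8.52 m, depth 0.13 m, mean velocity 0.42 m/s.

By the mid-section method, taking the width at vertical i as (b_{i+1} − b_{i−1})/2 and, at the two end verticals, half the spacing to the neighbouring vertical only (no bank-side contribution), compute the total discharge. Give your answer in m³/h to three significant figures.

11200 m³/h

w_1 = (1.61 − 0.93)/2 = 0.34 m; q_1 = 0.44 × 0.13 × 0.34 = 0.01945 m³/s
w_2 = (2.27 − 0.93)/2 = 0.67 m; q_2 = 0.67 × 0.33 × 0.67 = 0.1481 m³/s
w_3 = (3.54 − 1.61)/2 = 0.965 m; q_3 = 0.90 × 0.39 × 0.965 = 0.3387 m³/s
w_4 = (4.09 − 2.27)/2 = 0.91 m; q_4 = 0.90 × 0.46 × 0.91 = 0.3767 m³/s
w_5 = (4.64 − 3.54)/2 = 0.55 m; q_5 = 1.26 × 0.61 × 0.55 = 0.4227 m³/s
w_6 = (5.98 − 4.09)/2 = 0.945 m; q_6 = 0.99 × 0.67 × 0.945 = 0.6268 m³/s
w_7 = (7.33 − 4.64)/2 = 1.345 m; q_7 = 1.07 × 0.40 × 1.345 = 0.5757 m³/s
w_8 = (8.52 − 5.98)/2 = 1.27 m; q_8 = 1.07 × 0.42 × 1.27 = 0.5707 m³/s
w_9 = (8.52 − 7.33)/2 = 0.595 m; q_9 = 0.42 × 0.13 × 0.595 = 0.03249 m³/s
Q = Σ qᵢ = 3.111 m³/s
= 3.111 × 3600 = 11200 m³/h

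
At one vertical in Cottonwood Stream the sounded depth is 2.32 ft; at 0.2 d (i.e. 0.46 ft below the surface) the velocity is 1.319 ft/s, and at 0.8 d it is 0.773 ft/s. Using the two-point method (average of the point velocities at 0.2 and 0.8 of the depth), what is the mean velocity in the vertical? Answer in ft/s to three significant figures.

v̄ = (1.319 + 0.773) / 2 = 1.046 ft/s

1.05 ft/s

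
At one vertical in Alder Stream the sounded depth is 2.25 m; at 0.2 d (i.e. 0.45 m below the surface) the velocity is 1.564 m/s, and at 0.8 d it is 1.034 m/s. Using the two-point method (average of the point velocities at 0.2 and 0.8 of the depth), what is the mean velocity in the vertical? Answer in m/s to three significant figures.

v̄ = (1.564 + 1.034) / 2 = 1.299 m/s

1.30 m/s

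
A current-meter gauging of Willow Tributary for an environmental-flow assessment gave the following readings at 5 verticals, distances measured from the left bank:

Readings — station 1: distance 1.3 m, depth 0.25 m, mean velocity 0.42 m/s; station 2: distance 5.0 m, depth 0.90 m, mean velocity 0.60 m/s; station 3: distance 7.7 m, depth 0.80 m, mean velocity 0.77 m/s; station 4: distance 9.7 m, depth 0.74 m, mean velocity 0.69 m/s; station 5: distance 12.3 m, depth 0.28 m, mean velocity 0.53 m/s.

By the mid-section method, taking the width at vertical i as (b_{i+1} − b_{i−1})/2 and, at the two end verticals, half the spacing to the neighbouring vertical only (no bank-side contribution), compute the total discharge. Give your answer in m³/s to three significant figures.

w_1 = (5.0 − 1.3)/2 = 1.85 m; q_1 = 0.42 × 0.25 × 1.85 = 0.1943 m³/s
w_2 = (7.7 − 1.3)/2 = 3.2 m; q_2 = 0.60 × 0.90 × 3.2 = 1.728 m³/s
w_3 = (9.7 − 5.0)/2 = 2.35 m; q_3 = 0.77 × 0.80 × 2.35 = 1.448 m³/s
w_4 = (12.3 − 7.7)/2 = 2.3 m; q_4 = 0.69 × 0.74 × 2.3 = 1.174 m³/s
w_5 = (12.3 − 9.7)/2 = 1.3 m; q_5 = 0.53 × 0.28 × 1.3 = 0.1929 m³/s
Q = Σ qᵢ = 4.737 m³/s

4.74 m³/s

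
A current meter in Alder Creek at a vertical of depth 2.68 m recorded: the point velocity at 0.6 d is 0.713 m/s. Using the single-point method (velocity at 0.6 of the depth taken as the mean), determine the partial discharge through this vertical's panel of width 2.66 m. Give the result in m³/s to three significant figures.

v̄ = v₀.₆ = 0.713 m/s
q = v̄ × d × w = 0.7130 × 2.68 × 2.66 = 5.083 m³/s

5.08 m³/s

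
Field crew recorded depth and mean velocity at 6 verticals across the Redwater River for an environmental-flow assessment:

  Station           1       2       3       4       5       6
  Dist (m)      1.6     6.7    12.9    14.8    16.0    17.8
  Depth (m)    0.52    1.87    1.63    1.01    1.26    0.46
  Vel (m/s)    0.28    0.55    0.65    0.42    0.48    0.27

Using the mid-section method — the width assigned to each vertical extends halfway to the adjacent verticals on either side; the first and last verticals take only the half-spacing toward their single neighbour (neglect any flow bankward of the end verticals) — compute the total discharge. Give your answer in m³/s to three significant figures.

12.1 m³/s

w_1 = (6.7 − 1.6)/2 = 2.55 m; q_1 = 0.28 × 0.52 × 2.55 = 0.3713 m³/s
w_2 = (12.9 − 1.6)/2 = 5.65 m; q_2 = 0.55 × 1.87 × 5.65 = 5.811 m³/s
w_3 = (14.8 − 6.7)/2 = 4.05 m; q_3 = 0.65 × 1.63 × 4.05 = 4.291 m³/s
w_4 = (16.0 − 12.9)/2 = 1.55 m; q_4 = 0.42 × 1.01 × 1.55 = 0.6575 m³/s
w_5 = (17.8 − 14.8)/2 = 1.5 m; q_5 = 0.48 × 1.26 × 1.5 = 0.9072 m³/s
w_6 = (17.8 − 16.0)/2 = 0.9 m; q_6 = 0.27 × 0.46 × 0.9 = 0.1118 m³/s
Q = Σ qᵢ = 12.15 m³/s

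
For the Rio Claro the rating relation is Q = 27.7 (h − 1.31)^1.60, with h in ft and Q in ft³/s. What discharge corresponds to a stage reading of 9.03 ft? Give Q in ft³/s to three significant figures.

729 ft³/s

Q = 27.7 × (9.03 − 1.31)^1.60 = 27.7 × 7.72^1.60 = 728.9 ft³/s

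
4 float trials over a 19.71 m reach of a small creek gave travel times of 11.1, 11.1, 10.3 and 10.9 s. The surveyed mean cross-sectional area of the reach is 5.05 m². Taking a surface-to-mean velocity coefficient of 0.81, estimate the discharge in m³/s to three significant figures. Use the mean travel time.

t̄ = (11.1 + 11.1 + 10.3 + 10.9) / 4 = 10.85 s
v_surface = L / t̄ = 19.71 / 10.85 = 1.817 m/s
v_mean = 0.81 × 1.817 = 1.471 m/s
Q = A × v_mean = 5.05 × 1.471 = 7.431 m³/s

7.43 m³/s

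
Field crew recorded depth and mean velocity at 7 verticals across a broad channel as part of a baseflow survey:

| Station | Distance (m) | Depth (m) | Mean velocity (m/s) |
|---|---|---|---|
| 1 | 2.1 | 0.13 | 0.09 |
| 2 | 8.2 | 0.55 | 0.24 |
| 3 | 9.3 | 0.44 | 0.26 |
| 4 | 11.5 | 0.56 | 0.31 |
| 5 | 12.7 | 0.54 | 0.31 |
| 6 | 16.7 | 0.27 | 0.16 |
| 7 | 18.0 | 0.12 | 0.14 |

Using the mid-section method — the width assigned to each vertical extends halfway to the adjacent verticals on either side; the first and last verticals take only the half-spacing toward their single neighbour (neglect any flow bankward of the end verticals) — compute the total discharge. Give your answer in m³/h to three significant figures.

w_1 = (8.2 − 2.1)/2 = 3.05 m; q_1 = 0.09 × 0.13 × 3.05 = 0.03569 m³/s
w_2 = (9.3 − 2.1)/2 = 3.6 m; q_2 = 0.24 × 0.55 × 3.6 = 0.4752 m³/s
w_3 = (11.5 − 8.2)/2 = 1.65 m; q_3 = 0.26 × 0.44 × 1.65 = 0.1888 m³/s
w_4 = (12.7 − 9.3)/2 = 1.7 m; q_4 = 0.31 × 0.56 × 1.7 = 0.2951 m³/s
w_5 = (16.7 − 11.5)/2 = 2.6 m; q_5 = 0.31 × 0.54 × 2.6 = 0.4352 m³/s
w_6 = (18.0 − 12.7)/2 = 2.65 m; q_6 = 0.16 × 0.27 × 2.65 = 0.1145 m³/s
w_7 = (18.0 − 16.7)/2 = 0.65 m; q_7 = 0.14 × 0.12 × 0.65 = 0.01092 m³/s
Q = Σ qᵢ = 1.555 m³/s
= 1.555 × 3600 = 5599 m³/h

5600 m³/h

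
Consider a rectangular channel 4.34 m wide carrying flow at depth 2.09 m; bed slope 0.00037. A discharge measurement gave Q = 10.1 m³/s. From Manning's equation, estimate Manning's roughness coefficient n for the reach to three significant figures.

A = b·y = 4.34 × 2.09 = 9.071 m²
P = b + 2y = 4.34 + 2×2.09 = 8.520 m
R = A/P = 9.071/8.520 = 1.065 m
n = (1/Q)·A·R^(2/3)·S^(1/2) = (1/10.1) × 9.071 × 1.043 × 0.01924 = 0.01801

0.0180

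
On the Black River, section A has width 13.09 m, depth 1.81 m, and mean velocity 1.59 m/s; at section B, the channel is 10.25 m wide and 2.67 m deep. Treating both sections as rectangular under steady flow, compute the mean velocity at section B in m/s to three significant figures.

Q = A₁V₁ = (13.09×1.81) × 1.59 = 37.67 m³/s
A₂ = 10.25 × 2.67 = 27.37 m²
V₂ = Q/A₂ = 37.67/27.37 = 1.377 m/s

1.38 m/s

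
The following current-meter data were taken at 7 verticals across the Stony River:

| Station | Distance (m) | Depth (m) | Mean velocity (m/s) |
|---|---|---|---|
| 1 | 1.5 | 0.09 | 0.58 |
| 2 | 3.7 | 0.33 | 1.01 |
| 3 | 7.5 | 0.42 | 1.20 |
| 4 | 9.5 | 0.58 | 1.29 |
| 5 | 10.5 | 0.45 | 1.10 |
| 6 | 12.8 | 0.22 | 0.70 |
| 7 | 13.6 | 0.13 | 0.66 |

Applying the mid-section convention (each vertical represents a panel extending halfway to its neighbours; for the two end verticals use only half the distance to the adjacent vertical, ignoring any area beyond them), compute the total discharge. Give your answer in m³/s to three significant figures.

4.73 m³/s

w_1 = (3.7 − 1.5)/2 = 1.1 m; q_1 = 0.58 × 0.09 × 1.1 = 0.05742 m³/s
w_2 = (7.5 − 1.5)/2 = 3 m; q_2 = 1.01 × 0.33 × 3 = 0.9999 m³/s
w_3 = (9.5 − 3.7)/2 = 2.9 m; q_3 = 1.20 × 0.42 × 2.9 = 1.462 m³/s
w_4 = (10.5 − 7.5)/2 = 1.5 m; q_4 = 1.29 × 0.58 × 1.5 = 1.122 m³/s
w_5 = (12.8 − 9.5)/2 = 1.65 m; q_5 = 1.10 × 0.45 × 1.65 = 0.8168 m³/s
w_6 = (13.6 − 10.5)/2 = 1.55 m; q_6 = 0.70 × 0.22 × 1.55 = 0.2387 m³/s
w_7 = (13.6 − 12.8)/2 = 0.4 m; q_7 = 0.66 × 0.13 × 0.4 = 0.03432 m³/s
Q = Σ qᵢ = 4.731 m³/s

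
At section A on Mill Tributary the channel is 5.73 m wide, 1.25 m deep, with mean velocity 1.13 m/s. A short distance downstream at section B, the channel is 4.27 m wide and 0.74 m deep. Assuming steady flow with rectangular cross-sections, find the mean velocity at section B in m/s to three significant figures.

2.56 m/s

Q = A₁V₁ = (5.73×1.25) × 1.13 = 8.094 m³/s
A₂ = 4.27 × 0.74 = 3.160 m²
V₂ = Q/A₂ = 8.094/3.160 = 2.561 m/s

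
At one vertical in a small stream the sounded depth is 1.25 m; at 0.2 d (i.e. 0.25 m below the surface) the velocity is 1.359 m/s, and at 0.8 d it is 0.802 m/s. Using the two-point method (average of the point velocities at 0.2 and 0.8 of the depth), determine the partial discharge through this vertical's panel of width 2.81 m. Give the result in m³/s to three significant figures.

v̄ = (1.359 + 0.802) / 2 = 1.081 m/s
q = v̄ × d × w = 1.081 × 1.25 × 2.81 = 3.795 m³/s

3.80 m³/s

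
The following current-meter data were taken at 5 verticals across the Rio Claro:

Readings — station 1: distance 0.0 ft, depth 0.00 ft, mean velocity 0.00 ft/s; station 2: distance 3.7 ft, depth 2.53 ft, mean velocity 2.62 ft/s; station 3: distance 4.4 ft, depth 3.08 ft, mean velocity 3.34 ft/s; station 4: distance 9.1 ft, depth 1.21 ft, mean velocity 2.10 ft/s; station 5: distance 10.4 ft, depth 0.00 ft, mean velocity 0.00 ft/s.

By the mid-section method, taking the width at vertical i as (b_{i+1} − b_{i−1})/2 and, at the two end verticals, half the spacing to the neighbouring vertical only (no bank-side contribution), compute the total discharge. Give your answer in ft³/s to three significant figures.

w_2 = (4.4 − 0.0)/2 = 2.2 ft; q_2 = 2.62 × 2.53 × 2.2 = 14.58 ft³/s
w_3 = (9.1 − 3.7)/2 = 2.7 ft; q_3 = 3.34 × 3.08 × 2.7 = 27.78 ft³/s
w_4 = (10.4 − 4.4)/2 = 3 ft; q_4 = 2.10 × 1.21 × 3 = 7.623 ft³/s
Stations 1, 5 contribute zero (depth or velocity is 0).
Q = Σ qᵢ = 49.98 ft³/s

50.0 ft³/s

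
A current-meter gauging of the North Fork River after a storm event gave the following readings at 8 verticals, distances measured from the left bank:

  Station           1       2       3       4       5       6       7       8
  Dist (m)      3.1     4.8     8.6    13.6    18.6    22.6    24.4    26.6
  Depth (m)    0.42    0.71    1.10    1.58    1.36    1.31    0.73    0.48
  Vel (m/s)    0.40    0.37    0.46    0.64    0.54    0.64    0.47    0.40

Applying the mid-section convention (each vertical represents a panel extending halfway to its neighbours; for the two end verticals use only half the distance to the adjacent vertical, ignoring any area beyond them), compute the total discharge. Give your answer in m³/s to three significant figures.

w_1 = (4.8 − 3.1)/2 = 0.85 m; q_1 = 0.40 × 0.42 × 0.85 = 0.1428 m³/s
w_2 = (8.6 − 3.1)/2 = 2.75 m; q_2 = 0.37 × 0.71 × 2.75 = 0.7224 m³/s
w_3 = (13.6 − 4.8)/2 = 4.4 m; q_3 = 0.46 × 1.10 × 4.4 = 2.226 m³/s
w_4 = (18.6 − 8.6)/2 = 5 m; q_4 = 0.64 × 1.58 × 5 = 5.056 m³/s
w_5 = (22.6 − 13.6)/2 = 4.5 m; q_5 = 0.54 × 1.36 × 4.5 = 3.305 m³/s
w_6 = (24.4 − 18.6)/2 = 2.9 m; q_6 = 0.64 × 1.31 × 2.9 = 2.431 m³/s
w_7 = (26.6 − 22.6)/2 = 2 m; q_7 = 0.47 × 0.73 × 2 = 0.6862 m³/s
w_8 = (26.6 − 24.4)/2 = 1.1 m; q_8 = 0.40 × 0.48 × 1.1 = 0.2112 m³/s
Q = Σ qᵢ = 14.78 m³/s

14.8 m³/s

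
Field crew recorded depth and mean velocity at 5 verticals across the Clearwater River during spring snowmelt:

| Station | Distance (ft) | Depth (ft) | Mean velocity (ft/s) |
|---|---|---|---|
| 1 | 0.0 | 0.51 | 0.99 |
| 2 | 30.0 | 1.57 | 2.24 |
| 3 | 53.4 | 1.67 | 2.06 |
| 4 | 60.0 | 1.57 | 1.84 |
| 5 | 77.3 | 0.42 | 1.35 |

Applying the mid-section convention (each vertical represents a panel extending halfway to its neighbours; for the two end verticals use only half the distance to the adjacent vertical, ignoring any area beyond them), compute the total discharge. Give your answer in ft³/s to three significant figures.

w_1 = (30.0 − 0.0)/2 = 15 ft; q_1 = 0.99 × 0.51 × 15 = 7.574 ft³/s
w_2 = (53.4 − 0.0)/2 = 26.7 ft; q_2 = 2.24 × 1.57 × 26.7 = 93.90 ft³/s
w_3 = (60.0 − 30.0)/2 = 15 ft; q_3 = 2.06 × 1.67 × 15 = 51.60 ft³/s
w_4 = (77.3 − 53.4)/2 = 11.95 ft; q_4 = 1.84 × 1.57 × 11.95 = 34.52 ft³/s
w_5 = (77.3 − 60.0)/2 = 8.65 ft; q_5 = 1.35 × 0.42 × 8.65 = 4.905 ft³/s
Q = Σ qᵢ = 192.5 ft³/s

193 ft³/s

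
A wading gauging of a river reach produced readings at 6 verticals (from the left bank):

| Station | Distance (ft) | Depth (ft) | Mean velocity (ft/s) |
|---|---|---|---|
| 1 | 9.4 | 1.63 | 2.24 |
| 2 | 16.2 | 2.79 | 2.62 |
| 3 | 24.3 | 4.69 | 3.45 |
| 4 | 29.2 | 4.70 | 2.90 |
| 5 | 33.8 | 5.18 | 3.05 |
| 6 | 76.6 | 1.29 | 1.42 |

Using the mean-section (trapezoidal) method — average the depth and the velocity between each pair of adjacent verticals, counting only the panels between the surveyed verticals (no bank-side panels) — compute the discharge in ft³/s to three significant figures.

579 ft³/s

Panel 1-2: Δb = 6.8 ft, d̄ = (1.63+2.79)/2 = 2.21, v̄ = (2.24+2.62)/2 = 2.43 → q = 6.8×2.21×2.43 = 36.52 ft³/s
Panel 2-3: Δb = 8.1 ft, d̄ = (2.79+4.69)/2 = 3.74, v̄ = (2.62+3.45)/2 = 3.035 → q = 8.1×3.74×3.035 = 91.94 ft³/s
Panel 3-4: Δb = 4.9 ft, d̄ = (4.69+4.70)/2 = 4.695, v̄ = (3.45+2.90)/2 = 3.175 → q = 4.9×4.695×3.175 = 73.04 ft³/s
Panel 4-5: Δb = 4.6 ft, d̄ = (4.70+5.18)/2 = 4.94, v̄ = (2.90+3.05)/2 = 2.975 → q = 4.6×4.94×2.975 = 67.60 ft³/s
Panel 5-6: Δb = 42.8 ft, d̄ = (5.18+1.29)/2 = 3.235, v̄ = (3.05+1.42)/2 = 2.235 → q = 42.8×3.235×2.235 = 309.5 ft³/s
Q = Σ q = 578.6 ft³/s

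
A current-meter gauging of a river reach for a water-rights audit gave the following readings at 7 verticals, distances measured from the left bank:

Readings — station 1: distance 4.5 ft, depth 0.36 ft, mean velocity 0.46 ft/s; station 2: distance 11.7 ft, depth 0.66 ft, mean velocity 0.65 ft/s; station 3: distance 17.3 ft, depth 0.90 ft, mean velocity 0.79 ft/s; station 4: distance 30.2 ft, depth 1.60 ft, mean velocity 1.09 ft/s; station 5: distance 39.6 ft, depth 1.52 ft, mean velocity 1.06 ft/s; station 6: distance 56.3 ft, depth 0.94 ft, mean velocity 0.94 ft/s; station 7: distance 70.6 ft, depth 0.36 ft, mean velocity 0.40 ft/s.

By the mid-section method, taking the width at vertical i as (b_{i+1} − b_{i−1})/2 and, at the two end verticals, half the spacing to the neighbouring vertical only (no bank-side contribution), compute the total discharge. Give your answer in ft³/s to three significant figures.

65.1 ft³/s

w_1 = (11.7 − 4.5)/2 = 3.6 ft; q_1 = 0.46 × 0.36 × 3.6 = 0.5962 ft³/s
w_2 = (17.3 − 4.5)/2 = 6.4 ft; q_2 = 0.65 × 0.66 × 6.4 = 2.746 ft³/s
w_3 = (30.2 − 11.7)/2 = 9.25 ft; q_3 = 0.79 × 0.90 × 9.25 = 6.577 ft³/s
w_4 = (39.6 − 17.3)/2 = 11.15 ft; q_4 = 1.09 × 1.60 × 11.15 = 19.45 ft³/s
w_5 = (56.3 − 30.2)/2 = 13.05 ft; q_5 = 1.06 × 1.52 × 13.05 = 21.03 ft³/s
w_6 = (70.6 − 39.6)/2 = 15.5 ft; q_6 = 0.94 × 0.94 × 15.5 = 13.70 ft³/s
w_7 = (70.6 − 56.3)/2 = 7.15 ft; q_7 = 0.40 × 0.36 × 7.15 = 1.030 ft³/s
Q = Σ qᵢ = 65.12 ft³/s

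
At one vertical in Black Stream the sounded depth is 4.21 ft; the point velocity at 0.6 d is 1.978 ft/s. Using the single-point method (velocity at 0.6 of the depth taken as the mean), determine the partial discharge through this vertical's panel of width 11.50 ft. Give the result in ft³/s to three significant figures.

95.8 ft³/s

v̄ = v₀.₆ = 1.978 ft/s
q = v̄ × d × w = 1.978 × 4.21 × 11.50 = 95.76 ft³/s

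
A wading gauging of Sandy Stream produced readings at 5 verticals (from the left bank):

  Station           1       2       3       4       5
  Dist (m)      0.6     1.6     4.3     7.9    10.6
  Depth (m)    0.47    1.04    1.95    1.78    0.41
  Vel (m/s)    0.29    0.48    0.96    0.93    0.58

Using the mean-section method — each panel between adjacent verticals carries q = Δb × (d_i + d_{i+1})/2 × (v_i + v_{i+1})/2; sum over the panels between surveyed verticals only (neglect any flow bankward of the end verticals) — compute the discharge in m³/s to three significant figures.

11.8 m³/s

Panel 1-2: Δb = 1 m, d̄ = (0.47+1.04)/2 = 0.755, v̄ = (0.29+0.48)/2 = 0.385 → q = 1×0.755×0.385 = 0.2907 m³/s
Panel 2-3: Δb = 2.7 m, d̄ = (1.04+1.95)/2 = 1.495, v̄ = (0.48+0.96)/2 = 0.72 → q = 2.7×1.495×0.72 = 2.906 m³/s
Panel 3-4: Δb = 3.6 m, d̄ = (1.95+1.78)/2 = 1.865, v̄ = (0.96+0.93)/2 = 0.945 → q = 3.6×1.865×0.945 = 6.345 m³/s
Panel 4-5: Δb = 2.7 m, d̄ = (1.78+0.41)/2 = 1.095, v̄ = (0.93+0.58)/2 = 0.755 → q = 2.7×1.095×0.755 = 2.232 m³/s
Q = Σ q = 11.77 m³/s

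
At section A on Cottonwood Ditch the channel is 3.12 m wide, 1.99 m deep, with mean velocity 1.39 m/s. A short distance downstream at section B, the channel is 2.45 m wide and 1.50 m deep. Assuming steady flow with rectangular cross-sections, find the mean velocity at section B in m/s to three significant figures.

2.35 m/s

Q = A₁V₁ = (3.12×1.99) × 1.39 = 8.630 m³/s
A₂ = 2.45 × 1.50 = 3.675 m²
V₂ = Q/A₂ = 8.630/3.675 = 2.348 m/s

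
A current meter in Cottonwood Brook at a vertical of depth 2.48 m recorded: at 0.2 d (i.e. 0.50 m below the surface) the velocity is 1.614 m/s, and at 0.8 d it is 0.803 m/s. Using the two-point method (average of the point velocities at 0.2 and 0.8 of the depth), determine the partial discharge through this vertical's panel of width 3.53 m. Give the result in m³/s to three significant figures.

10.6 m³/s

v̄ = (1.614 + 0.803) / 2 = 1.209 m/s
q = v̄ × d × w = 1.209 × 2.48 × 3.53 = 10.58 m³/s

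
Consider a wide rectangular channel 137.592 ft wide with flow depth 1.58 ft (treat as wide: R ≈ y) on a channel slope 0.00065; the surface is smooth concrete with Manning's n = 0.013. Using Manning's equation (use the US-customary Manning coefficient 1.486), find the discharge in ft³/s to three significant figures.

A = b·y = 137.592 × 1.58 = 217.4 ft²
Wide channel: R ≈ y = 1.58 ft
Q = (1.486/n)·A·R^(2/3)·S^(1/2) = (1.486/0.013) × 217.4 × 1.580^(2/3) × 0.00065^(1/2) = 859.4 ft³/s

859 ft³/s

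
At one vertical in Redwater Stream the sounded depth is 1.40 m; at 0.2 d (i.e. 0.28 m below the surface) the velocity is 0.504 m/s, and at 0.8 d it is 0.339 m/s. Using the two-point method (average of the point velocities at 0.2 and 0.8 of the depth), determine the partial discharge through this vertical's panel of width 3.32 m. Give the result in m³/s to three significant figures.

1.96 m³/s

v̄ = (0.504 + 0.339) / 2 = 0.4215 m/s
q = v̄ × d × w = 0.4215 × 1.40 × 3.32 = 1.959 m³/s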